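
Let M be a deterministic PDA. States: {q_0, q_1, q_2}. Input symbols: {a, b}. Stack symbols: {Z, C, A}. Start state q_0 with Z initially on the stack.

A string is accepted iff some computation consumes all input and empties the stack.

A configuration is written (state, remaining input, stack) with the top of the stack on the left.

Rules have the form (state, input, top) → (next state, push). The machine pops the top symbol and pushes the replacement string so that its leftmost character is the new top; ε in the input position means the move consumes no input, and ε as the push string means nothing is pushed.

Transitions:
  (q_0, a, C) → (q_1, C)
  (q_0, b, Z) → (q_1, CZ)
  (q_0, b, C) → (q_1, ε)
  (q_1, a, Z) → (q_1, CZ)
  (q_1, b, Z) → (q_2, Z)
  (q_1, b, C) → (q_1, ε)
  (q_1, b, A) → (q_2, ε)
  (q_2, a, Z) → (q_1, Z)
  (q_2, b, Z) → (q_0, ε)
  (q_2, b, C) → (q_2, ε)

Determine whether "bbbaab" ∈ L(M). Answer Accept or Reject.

Reject

(q_0, bbbaab, Z)
  read b, top Z: go to q_1, push CZ → (q_1, bbaab, CZ)
  read b, top C: go to q_1, push ε → (q_1, baab, Z)
  read b, top Z: go to q_2, push Z → (q_2, aab, Z)
  read a, top Z: go to q_1, push Z → (q_1, ab, Z)
  read a, top Z: go to q_1, push CZ → (q_1, b, CZ)
  read b, top C: go to q_1, push ε → (q_1, ε, Z)
All input consumed; stack is Z, not empty, and no further ε-move applies.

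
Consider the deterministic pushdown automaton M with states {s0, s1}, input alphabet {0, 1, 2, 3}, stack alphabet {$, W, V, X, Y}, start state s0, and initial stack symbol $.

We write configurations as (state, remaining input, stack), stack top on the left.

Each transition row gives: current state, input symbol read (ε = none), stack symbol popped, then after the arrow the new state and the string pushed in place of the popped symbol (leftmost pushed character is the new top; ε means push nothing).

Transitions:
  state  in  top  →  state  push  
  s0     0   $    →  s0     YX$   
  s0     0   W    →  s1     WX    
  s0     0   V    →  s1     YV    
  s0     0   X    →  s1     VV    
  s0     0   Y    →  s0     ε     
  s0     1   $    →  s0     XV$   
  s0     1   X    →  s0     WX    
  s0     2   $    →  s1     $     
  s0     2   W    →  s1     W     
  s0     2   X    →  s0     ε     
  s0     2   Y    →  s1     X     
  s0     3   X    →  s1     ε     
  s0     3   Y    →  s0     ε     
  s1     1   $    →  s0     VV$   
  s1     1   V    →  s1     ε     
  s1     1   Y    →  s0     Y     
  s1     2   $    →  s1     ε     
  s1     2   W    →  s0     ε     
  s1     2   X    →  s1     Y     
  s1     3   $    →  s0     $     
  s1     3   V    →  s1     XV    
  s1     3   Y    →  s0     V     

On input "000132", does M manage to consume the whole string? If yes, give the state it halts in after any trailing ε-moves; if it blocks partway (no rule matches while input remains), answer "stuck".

(s0, 000132, $)
  read 0, top $: go to s0, push YX$ → (s0, 00132, YX$)
  read 0, top Y: go to s0, push ε → (s0, 0132, X$)
  read 0, top X: go to s1, push VV → (s1, 132, VV$)
  read 1, top V: go to s1, push ε → (s1, 32, V$)
  read 3, top V: go to s1, push XV → (s1, 2, XV$)
  read 2, top X: go to s1, push Y → (s1, ε, YV$)
All input consumed; M is in state s1.

s1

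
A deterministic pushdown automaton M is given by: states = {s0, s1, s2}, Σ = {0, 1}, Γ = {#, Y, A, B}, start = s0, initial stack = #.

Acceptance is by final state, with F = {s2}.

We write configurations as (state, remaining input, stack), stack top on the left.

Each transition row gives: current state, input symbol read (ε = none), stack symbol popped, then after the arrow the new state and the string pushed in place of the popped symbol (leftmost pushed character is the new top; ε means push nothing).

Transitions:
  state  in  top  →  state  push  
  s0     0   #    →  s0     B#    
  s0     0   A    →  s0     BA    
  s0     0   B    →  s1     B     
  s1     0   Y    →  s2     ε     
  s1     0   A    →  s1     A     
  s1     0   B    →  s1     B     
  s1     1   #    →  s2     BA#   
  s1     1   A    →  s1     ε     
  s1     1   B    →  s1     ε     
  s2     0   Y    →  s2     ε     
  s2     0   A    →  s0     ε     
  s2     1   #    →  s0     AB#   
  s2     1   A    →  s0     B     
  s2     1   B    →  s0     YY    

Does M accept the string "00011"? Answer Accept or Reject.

Accept

(s0, 00011, #)
  read 0, top #: go to s0, push B# → (s0, 0011, B#)
  read 0, top B: go to s1, push B → (s1, 011, B#)
  read 0, top B: go to s1, push B → (s1, 11, B#)
  read 1, top B: go to s1, push ε → (s1, 1, #)
  read 1, top #: go to s2, push BA# → (s2, ε, BA#)
All input consumed; state s2 ∈ F.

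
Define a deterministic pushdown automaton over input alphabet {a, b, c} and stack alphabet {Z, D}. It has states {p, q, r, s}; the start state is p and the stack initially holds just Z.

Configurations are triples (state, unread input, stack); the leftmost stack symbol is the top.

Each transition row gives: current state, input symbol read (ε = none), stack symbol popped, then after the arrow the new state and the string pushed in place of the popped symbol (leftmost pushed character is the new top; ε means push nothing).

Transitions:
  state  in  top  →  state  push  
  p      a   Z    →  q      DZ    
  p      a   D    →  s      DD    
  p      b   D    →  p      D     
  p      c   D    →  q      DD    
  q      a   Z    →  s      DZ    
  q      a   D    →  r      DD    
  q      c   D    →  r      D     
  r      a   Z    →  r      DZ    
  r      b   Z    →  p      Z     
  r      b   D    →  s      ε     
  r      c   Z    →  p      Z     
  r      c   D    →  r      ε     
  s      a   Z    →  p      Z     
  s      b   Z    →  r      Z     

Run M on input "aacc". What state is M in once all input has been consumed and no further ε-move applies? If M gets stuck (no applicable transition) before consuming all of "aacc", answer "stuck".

r

(p, aacc, Z)
  read a, top Z: go to q, push DZ → (q, acc, DZ)
  read a, top D: go to r, push DD → (r, cc, DDZ)
  read c, top D: go to r, push ε → (r, c, DZ)
  read c, top D: go to r, push ε → (r, ε, Z)
All input consumed; M is in state r.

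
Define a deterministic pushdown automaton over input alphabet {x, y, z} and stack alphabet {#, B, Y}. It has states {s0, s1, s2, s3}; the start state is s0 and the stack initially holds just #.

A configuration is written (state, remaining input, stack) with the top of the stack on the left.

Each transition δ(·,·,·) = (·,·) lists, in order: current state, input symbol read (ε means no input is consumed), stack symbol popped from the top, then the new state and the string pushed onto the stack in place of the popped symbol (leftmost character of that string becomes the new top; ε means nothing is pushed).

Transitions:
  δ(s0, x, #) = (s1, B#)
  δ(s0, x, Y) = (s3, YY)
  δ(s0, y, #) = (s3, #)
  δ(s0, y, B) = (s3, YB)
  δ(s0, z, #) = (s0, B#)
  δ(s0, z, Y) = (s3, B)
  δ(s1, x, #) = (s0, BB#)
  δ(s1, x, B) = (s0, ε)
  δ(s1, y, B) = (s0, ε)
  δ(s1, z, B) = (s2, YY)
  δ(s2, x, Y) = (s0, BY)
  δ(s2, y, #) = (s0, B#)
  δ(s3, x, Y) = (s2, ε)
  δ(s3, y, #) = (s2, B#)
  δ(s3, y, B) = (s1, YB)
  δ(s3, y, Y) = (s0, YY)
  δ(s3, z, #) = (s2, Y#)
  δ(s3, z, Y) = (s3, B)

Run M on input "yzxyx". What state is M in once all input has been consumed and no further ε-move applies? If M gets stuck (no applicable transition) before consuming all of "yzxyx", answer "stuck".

(s0, yzxyx, #)
  read y, top #: go to s3, push # → (s3, zxyx, #)
  read z, top #: go to s2, push Y# → (s2, xyx, Y#)
  read x, top Y: go to s0, push BY → (s0, yx, BY#)
  read y, top B: go to s3, push YB → (s3, x, YBY#)
  read x, top Y: go to s2, push ε → (s2, ε, BY#)
All input consumed; M is in state s2.

s2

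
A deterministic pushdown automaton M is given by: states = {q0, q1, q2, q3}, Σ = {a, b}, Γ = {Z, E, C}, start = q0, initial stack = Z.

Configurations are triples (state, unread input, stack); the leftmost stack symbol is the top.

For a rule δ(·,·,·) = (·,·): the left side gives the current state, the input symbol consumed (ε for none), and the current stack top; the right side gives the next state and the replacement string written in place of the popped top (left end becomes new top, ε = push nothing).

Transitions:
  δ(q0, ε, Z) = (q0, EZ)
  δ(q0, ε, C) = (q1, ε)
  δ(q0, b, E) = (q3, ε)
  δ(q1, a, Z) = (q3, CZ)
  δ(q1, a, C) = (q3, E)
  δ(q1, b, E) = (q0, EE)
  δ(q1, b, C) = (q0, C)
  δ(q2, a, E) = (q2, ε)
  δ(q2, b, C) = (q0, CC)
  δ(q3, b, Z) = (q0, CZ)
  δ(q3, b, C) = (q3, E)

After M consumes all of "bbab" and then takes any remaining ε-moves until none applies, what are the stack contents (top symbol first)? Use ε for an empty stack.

(q0, bbab, Z)
  ε-move, top Z: go to q0, push EZ → (q0, bbab, EZ)
  read b, top E: go to q3, push ε → (q3, bab, Z)
  read b, top Z: go to q0, push CZ → (q0, ab, CZ)
  ε-move, top C: go to q1, push ε → (q1, ab, Z)
  read a, top Z: go to q3, push CZ → (q3, b, CZ)
  read b, top C: go to q3, push E → (q3, ε, EZ)
All input consumed in state q3 with stack EZ.

EZ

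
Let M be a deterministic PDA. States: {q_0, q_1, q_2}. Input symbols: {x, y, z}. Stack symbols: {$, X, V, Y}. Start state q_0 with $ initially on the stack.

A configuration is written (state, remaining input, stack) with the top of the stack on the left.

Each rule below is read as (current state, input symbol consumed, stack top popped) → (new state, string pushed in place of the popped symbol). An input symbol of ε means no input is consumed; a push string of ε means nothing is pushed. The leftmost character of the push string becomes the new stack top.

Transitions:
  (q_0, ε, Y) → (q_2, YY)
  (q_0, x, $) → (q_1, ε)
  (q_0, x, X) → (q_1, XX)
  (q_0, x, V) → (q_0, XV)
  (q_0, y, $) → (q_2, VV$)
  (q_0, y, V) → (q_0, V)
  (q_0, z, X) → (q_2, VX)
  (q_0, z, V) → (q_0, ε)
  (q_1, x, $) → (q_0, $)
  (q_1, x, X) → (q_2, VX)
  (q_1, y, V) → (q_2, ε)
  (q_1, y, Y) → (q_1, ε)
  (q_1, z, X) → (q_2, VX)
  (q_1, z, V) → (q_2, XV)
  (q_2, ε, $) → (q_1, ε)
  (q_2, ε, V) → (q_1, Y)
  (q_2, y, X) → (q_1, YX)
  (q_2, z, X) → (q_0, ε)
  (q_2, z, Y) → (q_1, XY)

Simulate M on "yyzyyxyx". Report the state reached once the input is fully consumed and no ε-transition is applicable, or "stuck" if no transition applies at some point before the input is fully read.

(q_0, yyzyyxyx, $) ⊢ (q_2, yzyyxyx, VV$) ⊢ (q_1, yzyyxyx, YV$) ⊢ (q_1, zyyxyx, V$) ⊢ (q_2, yyxyx, XV$) ⊢ (q_1, yxyx, YXV$) ⊢ (q_1, xyx, XV$) ⊢ (q_2, yx, VXV$) ⊢ (q_1, yx, YXV$) ⊢ (q_1, x, XV$) ⊢ (q_2, ε, VXV$) ⊢ (q_1, ε, YXV$)
All input consumed; M is in state q_1.

q_1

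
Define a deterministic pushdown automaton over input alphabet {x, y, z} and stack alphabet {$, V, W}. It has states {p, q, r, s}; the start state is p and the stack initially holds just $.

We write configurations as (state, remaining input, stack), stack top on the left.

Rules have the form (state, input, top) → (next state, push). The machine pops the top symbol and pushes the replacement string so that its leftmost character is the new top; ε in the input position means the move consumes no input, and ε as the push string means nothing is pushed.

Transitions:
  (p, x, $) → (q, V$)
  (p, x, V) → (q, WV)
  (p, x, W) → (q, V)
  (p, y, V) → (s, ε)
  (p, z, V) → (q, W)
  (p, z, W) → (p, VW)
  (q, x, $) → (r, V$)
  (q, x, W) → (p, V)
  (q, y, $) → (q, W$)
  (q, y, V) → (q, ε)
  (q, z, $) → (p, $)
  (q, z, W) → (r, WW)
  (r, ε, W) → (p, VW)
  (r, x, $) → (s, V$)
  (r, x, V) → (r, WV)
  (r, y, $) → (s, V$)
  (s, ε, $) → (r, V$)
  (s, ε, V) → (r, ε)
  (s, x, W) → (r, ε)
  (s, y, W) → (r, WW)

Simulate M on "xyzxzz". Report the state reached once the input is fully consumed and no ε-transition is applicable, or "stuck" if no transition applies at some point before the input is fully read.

stuck

(p, xyzxzz, $)
  read x, top $: go to q, push V$ → (q, yzxzz, V$)
  read y, top V: go to q, push ε → (q, zxzz, $)
  read z, top $: go to p, push $ → (p, xzz, $)
  read x, top $: go to q, push V$ → (q, zz, V$)
No transition for (q, z, top V); M blocks with input zz remaining.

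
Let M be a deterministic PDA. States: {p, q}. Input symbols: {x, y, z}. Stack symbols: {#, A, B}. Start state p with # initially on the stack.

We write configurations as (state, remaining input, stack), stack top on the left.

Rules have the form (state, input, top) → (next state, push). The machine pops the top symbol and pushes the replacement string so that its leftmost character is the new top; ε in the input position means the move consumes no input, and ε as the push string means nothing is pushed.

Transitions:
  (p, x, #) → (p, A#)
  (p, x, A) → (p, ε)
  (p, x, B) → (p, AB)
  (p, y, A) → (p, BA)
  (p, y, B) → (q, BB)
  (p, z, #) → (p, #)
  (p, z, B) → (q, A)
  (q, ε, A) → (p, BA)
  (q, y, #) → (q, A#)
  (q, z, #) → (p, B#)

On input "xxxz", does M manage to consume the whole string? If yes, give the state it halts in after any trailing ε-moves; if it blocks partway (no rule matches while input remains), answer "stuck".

(p, xxxz, #)
  read x, top #: go to p, push A# → (p, xxz, A#)
  read x, top A: go to p, push ε → (p, xz, #)
  read x, top #: go to p, push A# → (p, z, A#)
No transition for (p, z, top A); M blocks with input z remaining.

stuck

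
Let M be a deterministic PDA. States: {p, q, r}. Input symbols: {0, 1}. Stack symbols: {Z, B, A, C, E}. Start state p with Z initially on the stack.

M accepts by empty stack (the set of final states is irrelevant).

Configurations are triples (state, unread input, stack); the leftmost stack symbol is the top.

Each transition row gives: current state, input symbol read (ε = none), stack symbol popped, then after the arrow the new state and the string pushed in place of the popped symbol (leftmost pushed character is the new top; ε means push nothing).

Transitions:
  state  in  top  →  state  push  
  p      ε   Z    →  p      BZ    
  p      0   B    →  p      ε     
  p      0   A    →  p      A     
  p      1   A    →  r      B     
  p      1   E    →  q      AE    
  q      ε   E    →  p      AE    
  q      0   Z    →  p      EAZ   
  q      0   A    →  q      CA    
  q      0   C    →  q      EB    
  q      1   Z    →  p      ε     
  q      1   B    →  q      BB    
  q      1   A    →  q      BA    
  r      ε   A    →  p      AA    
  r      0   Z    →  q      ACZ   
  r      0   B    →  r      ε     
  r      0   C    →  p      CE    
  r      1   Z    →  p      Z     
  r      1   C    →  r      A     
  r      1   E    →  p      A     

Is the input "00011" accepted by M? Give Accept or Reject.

Reject

(p, 00011, Z)
  ε-move, top Z: go to p, push BZ → (p, 00011, BZ)
  read 0, top B: go to p, push ε → (p, 0011, Z)
  ε-move, top Z: go to p, push BZ → (p, 0011, BZ)
  read 0, top B: go to p, push ε → (p, 011, Z)
  ε-move, top Z: go to p, push BZ → (p, 011, BZ)
  read 0, top B: go to p, push ε → (p, 11, Z)
  ε-move, top Z: go to p, push BZ → (p, 11, BZ)
No transition applies at (p, 11, BZ); input not fully consumed.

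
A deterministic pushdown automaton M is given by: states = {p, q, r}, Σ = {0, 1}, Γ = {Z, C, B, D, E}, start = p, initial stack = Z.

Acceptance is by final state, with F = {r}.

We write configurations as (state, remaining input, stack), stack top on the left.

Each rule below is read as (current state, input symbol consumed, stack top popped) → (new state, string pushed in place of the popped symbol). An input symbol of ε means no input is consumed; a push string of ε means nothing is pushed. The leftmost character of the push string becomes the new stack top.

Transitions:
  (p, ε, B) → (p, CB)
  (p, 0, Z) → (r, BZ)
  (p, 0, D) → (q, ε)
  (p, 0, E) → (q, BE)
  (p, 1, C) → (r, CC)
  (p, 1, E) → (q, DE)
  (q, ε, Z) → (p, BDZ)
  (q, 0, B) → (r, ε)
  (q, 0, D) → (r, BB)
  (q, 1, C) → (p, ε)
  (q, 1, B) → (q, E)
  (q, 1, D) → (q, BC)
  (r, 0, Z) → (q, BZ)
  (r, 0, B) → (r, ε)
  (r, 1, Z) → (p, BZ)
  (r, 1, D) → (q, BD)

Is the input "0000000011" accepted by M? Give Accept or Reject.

Accept

(p, 0000000011, Z) ⊢ (r, 000000011, BZ) ⊢ (r, 00000011, Z) ⊢ (q, 0000011, BZ) ⊢ (r, 000011, Z) ⊢ (q, 00011, BZ) ⊢ (r, 0011, Z) ⊢ (q, 011, BZ) ⊢ (r, 11, Z) ⊢ (p, 1, BZ) ⊢ (p, 1, CBZ) ⊢ (r, ε, CCBZ)
All input consumed; state r ∈ F.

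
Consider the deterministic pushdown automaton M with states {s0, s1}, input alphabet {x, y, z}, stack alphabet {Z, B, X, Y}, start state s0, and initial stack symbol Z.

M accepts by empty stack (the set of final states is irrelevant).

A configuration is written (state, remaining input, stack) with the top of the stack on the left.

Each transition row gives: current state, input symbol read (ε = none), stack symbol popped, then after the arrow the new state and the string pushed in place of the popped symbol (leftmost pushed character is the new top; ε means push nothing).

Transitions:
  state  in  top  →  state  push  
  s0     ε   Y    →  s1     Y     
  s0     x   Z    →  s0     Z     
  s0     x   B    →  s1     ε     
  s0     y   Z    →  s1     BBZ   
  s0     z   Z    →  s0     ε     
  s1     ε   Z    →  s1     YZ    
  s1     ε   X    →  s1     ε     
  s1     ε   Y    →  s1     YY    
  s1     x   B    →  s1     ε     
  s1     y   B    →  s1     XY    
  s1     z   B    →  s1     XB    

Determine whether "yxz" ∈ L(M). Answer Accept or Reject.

Reject

(s0, yxz, Z)
  read y, top Z: go to s1, push BBZ → (s1, xz, BBZ)
  read x, top B: go to s1, push ε → (s1, z, BZ)
  read z, top B: go to s1, push XB → (s1, ε, XBZ)
  ε-move, top X: go to s1, push ε → (s1, ε, BZ)
All input consumed; stack is BZ, not empty, and no further ε-move applies.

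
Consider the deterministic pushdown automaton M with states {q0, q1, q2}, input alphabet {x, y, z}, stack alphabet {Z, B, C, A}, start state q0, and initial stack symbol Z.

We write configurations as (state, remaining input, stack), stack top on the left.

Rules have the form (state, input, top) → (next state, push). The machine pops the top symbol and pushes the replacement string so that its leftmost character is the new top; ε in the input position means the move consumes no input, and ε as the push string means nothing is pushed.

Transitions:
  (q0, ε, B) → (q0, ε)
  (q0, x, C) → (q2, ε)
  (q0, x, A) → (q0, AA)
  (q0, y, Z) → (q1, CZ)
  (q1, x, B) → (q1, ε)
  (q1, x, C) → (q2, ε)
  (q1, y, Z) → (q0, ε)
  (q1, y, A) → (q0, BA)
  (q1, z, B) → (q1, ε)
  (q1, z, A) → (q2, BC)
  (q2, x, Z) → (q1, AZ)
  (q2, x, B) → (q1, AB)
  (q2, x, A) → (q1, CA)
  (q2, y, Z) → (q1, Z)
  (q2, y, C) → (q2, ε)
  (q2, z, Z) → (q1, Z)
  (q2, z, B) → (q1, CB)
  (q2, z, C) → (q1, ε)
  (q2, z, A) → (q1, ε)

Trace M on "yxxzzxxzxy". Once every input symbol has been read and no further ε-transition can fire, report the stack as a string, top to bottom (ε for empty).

(q0, yxxzzxxzxy, Z)
  read y, top Z: go to q1, push CZ → (q1, xxzzxxzxy, CZ)
  read x, top C: go to q2, push ε → (q2, xzzxxzxy, Z)
  read x, top Z: go to q1, push AZ → (q1, zzxxzxy, AZ)
  read z, top A: go to q2, push BC → (q2, zxxzxy, BCZ)
  read z, top B: go to q1, push CB → (q1, xxzxy, CBCZ)
  read x, top C: go to q2, push ε → (q2, xzxy, BCZ)
  read x, top B: go to q1, push AB → (q1, zxy, ABCZ)
  read z, top A: go to q2, push BC → (q2, xy, BCBCZ)
  read x, top B: go to q1, push AB → (q1, y, ABCBCZ)
  read y, top A: go to q0, push BA → (q0, ε, BABCBCZ)
  ε-move, top B: go to q0, push ε → (q0, ε, ABCBCZ)
All input consumed in state q0 with stack ABCBCZ.

ABCBCZ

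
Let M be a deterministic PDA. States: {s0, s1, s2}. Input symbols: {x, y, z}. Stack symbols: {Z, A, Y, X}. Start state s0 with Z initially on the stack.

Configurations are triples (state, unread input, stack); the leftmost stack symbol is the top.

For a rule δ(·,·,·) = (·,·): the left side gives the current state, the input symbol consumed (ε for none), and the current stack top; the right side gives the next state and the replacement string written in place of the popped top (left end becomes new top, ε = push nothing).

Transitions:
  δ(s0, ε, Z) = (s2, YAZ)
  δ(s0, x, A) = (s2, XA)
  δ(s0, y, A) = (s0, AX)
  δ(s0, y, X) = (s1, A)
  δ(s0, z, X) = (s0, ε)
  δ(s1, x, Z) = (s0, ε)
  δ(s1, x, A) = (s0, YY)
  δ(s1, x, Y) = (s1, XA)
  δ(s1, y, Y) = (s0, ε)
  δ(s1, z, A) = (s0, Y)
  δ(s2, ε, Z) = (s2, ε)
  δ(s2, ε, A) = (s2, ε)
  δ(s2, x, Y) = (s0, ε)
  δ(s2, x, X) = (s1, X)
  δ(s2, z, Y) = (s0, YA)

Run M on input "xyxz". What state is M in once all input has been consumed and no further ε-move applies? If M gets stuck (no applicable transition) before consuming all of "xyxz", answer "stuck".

stuck

(s0, xyxz, Z) ⊢ (s2, xyxz, YAZ) ⊢ (s0, yxz, AZ) ⊢ (s0, xz, AXZ) ⊢ (s2, z, XAXZ)
No transition for (s2, z, top X); M blocks with input z remaining.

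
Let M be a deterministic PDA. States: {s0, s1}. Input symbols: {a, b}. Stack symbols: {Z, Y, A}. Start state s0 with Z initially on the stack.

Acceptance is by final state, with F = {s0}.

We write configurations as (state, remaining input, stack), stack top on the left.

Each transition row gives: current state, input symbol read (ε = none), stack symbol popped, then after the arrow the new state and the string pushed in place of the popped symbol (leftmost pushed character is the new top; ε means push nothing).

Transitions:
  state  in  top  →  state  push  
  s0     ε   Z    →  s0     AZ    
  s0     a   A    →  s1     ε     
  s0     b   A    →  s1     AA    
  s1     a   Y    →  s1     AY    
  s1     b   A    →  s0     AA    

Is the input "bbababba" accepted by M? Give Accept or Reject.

Reject

(s0, bbababba, Z)
  ε-move, top Z: go to s0, push AZ → (s0, bbababba, AZ)
  read b, top A: go to s1, push AA → (s1, bababba, AAZ)
  read b, top A: go to s0, push AA → (s0, ababba, AAAZ)
  read a, top A: go to s1, push ε → (s1, babba, AAZ)
  read b, top A: go to s0, push AA → (s0, abba, AAAZ)
  read a, top A: go to s1, push ε → (s1, bba, AAZ)
  read b, top A: go to s0, push AA → (s0, ba, AAAZ)
  read b, top A: go to s1, push AA → (s1, a, AAAAZ)
No transition applies at (s1, a, AAAAZ); input not fully consumed.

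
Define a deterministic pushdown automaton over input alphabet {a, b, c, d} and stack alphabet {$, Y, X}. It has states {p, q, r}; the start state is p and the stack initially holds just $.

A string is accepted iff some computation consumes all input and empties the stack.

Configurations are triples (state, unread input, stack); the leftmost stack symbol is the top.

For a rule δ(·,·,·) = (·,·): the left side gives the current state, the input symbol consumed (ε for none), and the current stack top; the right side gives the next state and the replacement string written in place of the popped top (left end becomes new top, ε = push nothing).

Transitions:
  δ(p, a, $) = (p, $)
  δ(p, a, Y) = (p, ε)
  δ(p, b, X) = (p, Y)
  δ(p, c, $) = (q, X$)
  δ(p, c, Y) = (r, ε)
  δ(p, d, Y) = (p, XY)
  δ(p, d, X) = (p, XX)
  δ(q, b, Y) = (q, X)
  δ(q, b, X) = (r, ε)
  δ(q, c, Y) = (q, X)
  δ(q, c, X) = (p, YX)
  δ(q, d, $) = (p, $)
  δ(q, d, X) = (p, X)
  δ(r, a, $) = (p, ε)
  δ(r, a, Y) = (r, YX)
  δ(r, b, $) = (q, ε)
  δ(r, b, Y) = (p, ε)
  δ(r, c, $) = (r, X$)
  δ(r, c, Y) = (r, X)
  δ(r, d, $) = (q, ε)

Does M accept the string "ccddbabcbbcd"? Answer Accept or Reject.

Accept

(p, ccddbabcbbcd, $)
  read c, top $: go to q, push X$ → (q, cddbabcbbcd, X$)
  read c, top X: go to p, push YX → (p, ddbabcbbcd, YX$)
  read d, top Y: go to p, push XY → (p, dbabcbbcd, XYX$)
  read d, top X: go to p, push XX → (p, babcbbcd, XXYX$)
  read b, top X: go to p, push Y → (p, abcbbcd, YXYX$)
  read a, top Y: go to p, push ε → (p, bcbbcd, XYX$)
  read b, top X: go to p, push Y → (p, cbbcd, YYX$)
  read c, top Y: go to r, push ε → (r, bbcd, YX$)
  read b, top Y: go to p, push ε → (p, bcd, X$)
  read b, top X: go to p, push Y → (p, cd, Y$)
  read c, top Y: go to r, push ε → (r, d, $)
  read d, top $: go to q, push ε → (q, ε, ε)
All input consumed and the stack is empty.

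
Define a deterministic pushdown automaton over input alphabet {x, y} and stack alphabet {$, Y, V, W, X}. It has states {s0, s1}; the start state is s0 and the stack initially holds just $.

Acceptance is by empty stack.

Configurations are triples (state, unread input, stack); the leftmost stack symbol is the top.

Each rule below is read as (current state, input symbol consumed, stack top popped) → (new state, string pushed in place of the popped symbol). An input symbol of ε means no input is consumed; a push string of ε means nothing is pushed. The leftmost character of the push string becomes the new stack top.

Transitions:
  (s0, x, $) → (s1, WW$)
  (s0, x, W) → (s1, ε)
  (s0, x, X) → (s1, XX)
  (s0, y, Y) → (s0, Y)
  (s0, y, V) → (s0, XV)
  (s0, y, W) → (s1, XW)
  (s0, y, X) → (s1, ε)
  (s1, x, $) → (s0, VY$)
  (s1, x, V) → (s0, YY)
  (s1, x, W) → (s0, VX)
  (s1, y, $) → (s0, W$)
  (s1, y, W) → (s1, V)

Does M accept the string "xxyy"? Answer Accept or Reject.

Reject

(s0, xxyy, $) ⊢ (s1, xyy, WW$) ⊢ (s0, yy, VXW$) ⊢ (s0, y, XVXW$) ⊢ (s1, ε, VXW$)
All input consumed; stack is VXW$, not empty, and no further ε-move applies.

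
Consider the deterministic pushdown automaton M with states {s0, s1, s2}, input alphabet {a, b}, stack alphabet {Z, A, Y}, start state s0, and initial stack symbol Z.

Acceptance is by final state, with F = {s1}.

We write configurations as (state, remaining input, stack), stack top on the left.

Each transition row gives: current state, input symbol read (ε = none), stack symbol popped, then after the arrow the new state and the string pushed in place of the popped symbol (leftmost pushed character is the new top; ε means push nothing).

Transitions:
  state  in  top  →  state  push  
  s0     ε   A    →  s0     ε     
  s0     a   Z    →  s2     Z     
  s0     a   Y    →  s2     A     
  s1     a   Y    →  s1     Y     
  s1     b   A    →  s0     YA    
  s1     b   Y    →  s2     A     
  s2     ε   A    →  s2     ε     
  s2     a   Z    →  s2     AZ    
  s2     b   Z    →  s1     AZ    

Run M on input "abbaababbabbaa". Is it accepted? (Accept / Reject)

Reject

(s0, abbaababbabbaa, Z)
  read a, top Z: go to s2, push Z → (s2, bbaababbabbaa, Z)
  read b, top Z: go to s1, push AZ → (s1, baababbabbaa, AZ)
  read b, top A: go to s0, push YA → (s0, aababbabbaa, YAZ)
  read a, top Y: go to s2, push A → (s2, ababbabbaa, AAZ)
  ε-move, top A: go to s2, push ε → (s2, ababbabbaa, AZ)
  ε-move, top A: go to s2, push ε → (s2, ababbabbaa, Z)
  read a, top Z: go to s2, push AZ → (s2, babbabbaa, AZ)
  ε-move, top A: go to s2, push ε → (s2, babbabbaa, Z)
  read b, top Z: go to s1, push AZ → (s1, abbabbaa, AZ)
No transition applies at (s1, abbabbaa, AZ); input not fully consumed.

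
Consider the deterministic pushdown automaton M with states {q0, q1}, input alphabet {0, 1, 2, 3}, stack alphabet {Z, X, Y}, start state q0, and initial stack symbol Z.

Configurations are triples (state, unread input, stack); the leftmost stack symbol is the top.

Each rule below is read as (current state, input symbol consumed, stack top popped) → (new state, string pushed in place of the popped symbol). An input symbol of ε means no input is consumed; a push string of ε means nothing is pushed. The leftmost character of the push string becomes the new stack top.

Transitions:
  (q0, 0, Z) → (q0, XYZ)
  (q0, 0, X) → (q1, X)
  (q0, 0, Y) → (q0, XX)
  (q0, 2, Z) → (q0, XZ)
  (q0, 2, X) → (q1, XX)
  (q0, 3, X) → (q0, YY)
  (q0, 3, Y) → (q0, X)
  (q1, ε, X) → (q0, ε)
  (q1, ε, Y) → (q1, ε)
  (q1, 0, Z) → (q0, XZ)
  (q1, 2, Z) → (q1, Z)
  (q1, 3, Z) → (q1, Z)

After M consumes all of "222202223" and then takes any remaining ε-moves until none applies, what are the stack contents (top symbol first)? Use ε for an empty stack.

YYZ

(q0, 222202223, Z)
  read 2, top Z: go to q0, push XZ → (q0, 22202223, XZ)
  read 2, top X: go to q1, push XX → (q1, 2202223, XXZ)
  ε-move, top X: go to q0, push ε → (q0, 2202223, XZ)
  read 2, top X: go to q1, push XX → (q1, 202223, XXZ)
  ε-move, top X: go to q0, push ε → (q0, 202223, XZ)
  read 2, top X: go to q1, push XX → (q1, 02223, XXZ)
  ε-move, top X: go to q0, push ε → (q0, 02223, XZ)
  read 0, top X: go to q1, push X → (q1, 2223, XZ)
  ε-move, top X: go to q0, push ε → (q0, 2223, Z)
  read 2, top Z: go to q0, push XZ → (q0, 223, XZ)
  read 2, top X: go to q1, push XX → (q1, 23, XXZ)
  ε-move, top X: go to q0, push ε → (q0, 23, XZ)
  read 2, top X: go to q1, push XX → (q1, 3, XXZ)
  ε-move, top X: go to q0, push ε → (q0, 3, XZ)
  read 3, top X: go to q0, push YY → (q0, ε, YYZ)
All input consumed in state q0 with stack YYZ.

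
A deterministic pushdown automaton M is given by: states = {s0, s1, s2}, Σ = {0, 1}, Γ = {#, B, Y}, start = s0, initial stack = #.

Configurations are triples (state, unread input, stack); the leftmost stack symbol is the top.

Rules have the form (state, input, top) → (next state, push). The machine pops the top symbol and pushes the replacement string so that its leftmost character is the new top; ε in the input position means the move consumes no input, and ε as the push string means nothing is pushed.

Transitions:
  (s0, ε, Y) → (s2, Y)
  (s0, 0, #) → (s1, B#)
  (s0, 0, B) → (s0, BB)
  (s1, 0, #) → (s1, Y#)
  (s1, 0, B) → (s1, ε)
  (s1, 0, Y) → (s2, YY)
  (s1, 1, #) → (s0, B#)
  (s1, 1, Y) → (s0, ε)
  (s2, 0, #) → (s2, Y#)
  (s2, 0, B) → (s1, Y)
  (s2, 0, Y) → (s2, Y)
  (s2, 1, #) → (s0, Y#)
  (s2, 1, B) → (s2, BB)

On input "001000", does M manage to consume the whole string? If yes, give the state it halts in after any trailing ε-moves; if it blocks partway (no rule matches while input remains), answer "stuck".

(s0, 001000, #) ⊢ (s1, 01000, B#) ⊢ (s1, 1000, #) ⊢ (s0, 000, B#) ⊢ (s0, 00, BB#) ⊢ (s0, 0, BBB#) ⊢ (s0, ε, BBBB#)
All input consumed; M is in state s0.

s0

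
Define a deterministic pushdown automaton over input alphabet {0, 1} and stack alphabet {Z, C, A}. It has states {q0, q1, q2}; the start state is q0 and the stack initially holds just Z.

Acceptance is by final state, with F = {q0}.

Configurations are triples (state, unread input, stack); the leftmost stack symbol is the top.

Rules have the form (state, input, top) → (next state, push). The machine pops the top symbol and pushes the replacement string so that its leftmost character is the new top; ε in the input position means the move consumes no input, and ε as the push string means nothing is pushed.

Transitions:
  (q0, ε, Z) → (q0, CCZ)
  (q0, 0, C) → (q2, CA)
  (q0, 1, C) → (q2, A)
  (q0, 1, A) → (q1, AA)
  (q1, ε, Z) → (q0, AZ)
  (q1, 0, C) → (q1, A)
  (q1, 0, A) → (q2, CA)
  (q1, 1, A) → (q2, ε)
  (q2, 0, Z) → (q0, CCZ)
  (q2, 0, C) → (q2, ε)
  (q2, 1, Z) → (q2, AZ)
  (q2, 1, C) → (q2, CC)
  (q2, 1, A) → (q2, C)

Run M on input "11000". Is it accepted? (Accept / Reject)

(q0, 11000, Z) ⊢ (q0, 11000, CCZ) ⊢ (q2, 1000, ACZ) ⊢ (q2, 000, CCZ) ⊢ (q2, 00, CZ) ⊢ (q2, 0, Z) ⊢ (q0, ε, CCZ)
All input consumed; state q0 ∈ F.

Accept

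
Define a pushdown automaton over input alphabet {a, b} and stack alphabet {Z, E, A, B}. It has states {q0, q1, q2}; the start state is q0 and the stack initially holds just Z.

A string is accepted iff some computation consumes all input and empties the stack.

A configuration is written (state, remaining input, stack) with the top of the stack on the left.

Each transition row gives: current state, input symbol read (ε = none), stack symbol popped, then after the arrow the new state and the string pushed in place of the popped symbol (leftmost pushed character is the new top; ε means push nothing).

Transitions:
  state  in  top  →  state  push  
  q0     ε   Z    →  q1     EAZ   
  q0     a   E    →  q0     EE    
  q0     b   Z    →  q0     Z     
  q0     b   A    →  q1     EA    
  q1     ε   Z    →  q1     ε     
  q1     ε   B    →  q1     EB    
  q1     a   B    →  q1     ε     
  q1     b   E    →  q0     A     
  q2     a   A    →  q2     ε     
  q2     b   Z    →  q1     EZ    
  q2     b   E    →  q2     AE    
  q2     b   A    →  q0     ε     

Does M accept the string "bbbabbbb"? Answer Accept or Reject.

No computation consumes all input and empties the stack.

Reject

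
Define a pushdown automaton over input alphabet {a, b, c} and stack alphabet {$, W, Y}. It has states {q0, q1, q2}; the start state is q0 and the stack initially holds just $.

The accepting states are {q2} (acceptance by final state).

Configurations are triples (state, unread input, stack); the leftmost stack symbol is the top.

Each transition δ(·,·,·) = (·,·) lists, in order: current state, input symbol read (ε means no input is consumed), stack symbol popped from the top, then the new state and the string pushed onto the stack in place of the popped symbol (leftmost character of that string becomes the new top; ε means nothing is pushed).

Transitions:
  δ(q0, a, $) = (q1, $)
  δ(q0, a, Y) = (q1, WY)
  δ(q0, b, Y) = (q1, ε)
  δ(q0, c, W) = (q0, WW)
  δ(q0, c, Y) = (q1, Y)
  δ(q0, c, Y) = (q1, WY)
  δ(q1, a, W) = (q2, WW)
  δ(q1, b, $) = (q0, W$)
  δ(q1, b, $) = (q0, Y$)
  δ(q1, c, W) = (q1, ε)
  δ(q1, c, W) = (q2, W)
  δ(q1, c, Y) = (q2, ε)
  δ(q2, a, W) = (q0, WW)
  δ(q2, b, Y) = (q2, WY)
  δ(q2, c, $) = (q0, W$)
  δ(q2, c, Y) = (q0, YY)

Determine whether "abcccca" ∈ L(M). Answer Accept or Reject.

No computation consumes all input and reaches a final state.

Reject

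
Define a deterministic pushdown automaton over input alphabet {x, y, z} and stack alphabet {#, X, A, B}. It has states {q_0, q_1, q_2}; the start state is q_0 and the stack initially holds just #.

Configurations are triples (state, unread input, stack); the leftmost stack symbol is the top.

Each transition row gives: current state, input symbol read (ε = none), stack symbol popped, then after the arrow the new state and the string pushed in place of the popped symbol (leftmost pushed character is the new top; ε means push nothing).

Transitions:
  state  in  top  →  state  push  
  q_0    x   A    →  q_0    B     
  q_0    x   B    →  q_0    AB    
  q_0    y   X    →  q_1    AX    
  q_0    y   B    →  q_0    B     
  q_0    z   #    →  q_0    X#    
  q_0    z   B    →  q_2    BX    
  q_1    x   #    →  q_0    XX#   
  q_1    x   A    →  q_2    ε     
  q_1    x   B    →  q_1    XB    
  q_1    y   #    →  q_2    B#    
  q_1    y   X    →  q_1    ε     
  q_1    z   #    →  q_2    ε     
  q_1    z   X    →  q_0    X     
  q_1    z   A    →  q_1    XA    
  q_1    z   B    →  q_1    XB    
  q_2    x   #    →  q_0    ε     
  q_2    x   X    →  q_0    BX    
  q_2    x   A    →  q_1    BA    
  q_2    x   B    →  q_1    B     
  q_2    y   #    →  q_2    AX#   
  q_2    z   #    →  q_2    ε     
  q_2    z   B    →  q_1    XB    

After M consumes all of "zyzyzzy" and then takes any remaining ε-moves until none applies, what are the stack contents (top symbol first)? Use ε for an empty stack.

AXAX#

(q_0, zyzyzzy, #)
  read z, top #: go to q_0, push X# → (q_0, yzyzzy, X#)
  read y, top X: go to q_1, push AX → (q_1, zyzzy, AX#)
  read z, top A: go to q_1, push XA → (q_1, yzzy, XAX#)
  read y, top X: go to q_1, push ε → (q_1, zzy, AX#)
  read z, top A: go to q_1, push XA → (q_1, zy, XAX#)
  read z, top X: go to q_0, push X → (q_0, y, XAX#)
  read y, top X: go to q_1, push AX → (q_1, ε, AXAX#)
All input consumed in state q_1 with stack AXAX#.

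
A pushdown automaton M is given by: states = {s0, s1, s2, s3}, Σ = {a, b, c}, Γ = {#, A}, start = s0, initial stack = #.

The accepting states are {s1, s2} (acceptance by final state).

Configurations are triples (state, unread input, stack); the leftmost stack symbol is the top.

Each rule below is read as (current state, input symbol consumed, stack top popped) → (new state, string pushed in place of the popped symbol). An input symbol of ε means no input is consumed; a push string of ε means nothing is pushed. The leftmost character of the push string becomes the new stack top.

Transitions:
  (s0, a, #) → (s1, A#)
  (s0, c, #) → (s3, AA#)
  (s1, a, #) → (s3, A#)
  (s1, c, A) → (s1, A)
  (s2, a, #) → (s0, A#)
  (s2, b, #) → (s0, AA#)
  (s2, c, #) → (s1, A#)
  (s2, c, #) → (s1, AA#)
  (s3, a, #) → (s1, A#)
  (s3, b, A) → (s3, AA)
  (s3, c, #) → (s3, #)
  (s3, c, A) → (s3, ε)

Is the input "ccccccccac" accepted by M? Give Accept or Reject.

One accepting computation: (s0, ccccccccac, #) ⊢ (s3, cccccccac, AA#) ⊢ (s3, ccccccac, A#) ⊢ (s3, cccccac, #) ⊢ (s3, ccccac, #) ⊢ (s3, cccac, #) ⊢ (s3, ccac, #) ⊢ (s3, cac, #) ⊢ (s3, ac, #) ⊢ (s1, c, A#) ⊢ (s1, ε, A#)
All input consumed and state s1 ∈ F.

Accept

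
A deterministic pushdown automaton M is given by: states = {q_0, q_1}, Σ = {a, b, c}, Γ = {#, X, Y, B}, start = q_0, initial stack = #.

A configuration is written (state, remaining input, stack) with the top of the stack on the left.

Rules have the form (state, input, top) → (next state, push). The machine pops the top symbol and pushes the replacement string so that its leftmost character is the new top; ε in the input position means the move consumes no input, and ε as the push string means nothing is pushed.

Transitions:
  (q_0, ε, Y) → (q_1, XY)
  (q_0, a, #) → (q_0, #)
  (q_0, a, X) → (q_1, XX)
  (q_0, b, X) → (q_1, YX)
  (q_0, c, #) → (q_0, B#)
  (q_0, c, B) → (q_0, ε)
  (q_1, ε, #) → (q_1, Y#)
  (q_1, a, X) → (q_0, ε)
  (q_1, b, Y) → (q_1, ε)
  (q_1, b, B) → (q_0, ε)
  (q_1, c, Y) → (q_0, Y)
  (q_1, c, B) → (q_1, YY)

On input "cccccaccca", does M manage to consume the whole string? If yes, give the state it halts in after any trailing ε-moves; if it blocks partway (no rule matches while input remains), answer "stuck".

stuck

(q_0, cccccaccca, #)
  read c, top #: go to q_0, push B# → (q_0, ccccaccca, B#)
  read c, top B: go to q_0, push ε → (q_0, cccaccca, #)
  read c, top #: go to q_0, push B# → (q_0, ccaccca, B#)
  read c, top B: go to q_0, push ε → (q_0, caccca, #)
  read c, top #: go to q_0, push B# → (q_0, accca, B#)
No transition for (q_0, a, top B); M blocks with input accca remaining.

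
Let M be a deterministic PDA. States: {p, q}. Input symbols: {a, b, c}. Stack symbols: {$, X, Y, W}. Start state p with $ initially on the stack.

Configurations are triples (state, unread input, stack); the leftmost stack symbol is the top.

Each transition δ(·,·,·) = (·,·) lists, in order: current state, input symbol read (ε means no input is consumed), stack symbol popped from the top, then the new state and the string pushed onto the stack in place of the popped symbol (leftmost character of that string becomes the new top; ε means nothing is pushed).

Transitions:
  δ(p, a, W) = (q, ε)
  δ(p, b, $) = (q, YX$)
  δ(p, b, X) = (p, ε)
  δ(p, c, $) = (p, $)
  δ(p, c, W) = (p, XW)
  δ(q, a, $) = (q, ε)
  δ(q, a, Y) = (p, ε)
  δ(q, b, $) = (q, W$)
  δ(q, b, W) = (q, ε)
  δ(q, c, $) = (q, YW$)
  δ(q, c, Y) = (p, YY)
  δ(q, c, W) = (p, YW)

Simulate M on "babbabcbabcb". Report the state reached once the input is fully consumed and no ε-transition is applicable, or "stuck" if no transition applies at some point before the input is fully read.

(p, babbabcbabcb, $) ⊢ (q, abbabcbabcb, YX$) ⊢ (p, bbabcbabcb, X$) ⊢ (p, babcbabcb, $) ⊢ (q, abcbabcb, YX$) ⊢ (p, bcbabcb, X$) ⊢ (p, cbabcb, $) ⊢ (p, babcb, $) ⊢ (q, abcb, YX$) ⊢ (p, bcb, X$) ⊢ (p, cb, $) ⊢ (p, b, $) ⊢ (q, ε, YX$)
All input consumed; M is in state q.

q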